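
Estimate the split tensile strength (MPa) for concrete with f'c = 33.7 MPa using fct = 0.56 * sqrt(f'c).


fct = 0.56 * sqrt(33.7)
= 0.56 * 5.805
= 3.251 MPa

3.251


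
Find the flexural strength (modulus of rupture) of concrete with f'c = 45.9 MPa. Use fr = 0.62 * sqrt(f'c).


fr = 0.62 * sqrt(45.9)
= 4.2 MPa

4.2


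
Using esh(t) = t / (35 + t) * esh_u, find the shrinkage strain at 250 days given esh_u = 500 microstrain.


esh(250) = 250 / (35 + 250) * 500
= 250 / 285 * 500
= 438.6 microstrain

438.6


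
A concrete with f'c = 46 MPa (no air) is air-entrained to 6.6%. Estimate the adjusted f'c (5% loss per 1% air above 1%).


Strength loss = (6.6 - 1) * 5 = 28.0%
f'c = 46 * (1 - 28.0/100)
= 33.12 MPa

33.12


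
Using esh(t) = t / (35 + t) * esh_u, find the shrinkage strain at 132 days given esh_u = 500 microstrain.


esh(132) = 132 / (35 + 132) * 500
= 132 / 167 * 500
= 395.2 microstrain

395.2


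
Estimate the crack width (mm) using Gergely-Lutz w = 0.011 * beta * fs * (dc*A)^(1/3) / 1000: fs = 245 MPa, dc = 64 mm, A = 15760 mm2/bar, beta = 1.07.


w = 0.011 * beta * fs * (dc * A)^(1/3) / 1000
= 0.011 * 1.07 * 245 * (64 * 15760)^(1/3) / 1000
= 0.289 mm

0.289


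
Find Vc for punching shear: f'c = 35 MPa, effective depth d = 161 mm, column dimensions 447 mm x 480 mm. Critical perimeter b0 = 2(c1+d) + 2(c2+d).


b0 = 2*(447 + 161) + 2*(480 + 161) = 2498 mm
Vc = 0.33 * sqrt(35) * 2498 * 161 / 1000
= 785.17 kN

785.17


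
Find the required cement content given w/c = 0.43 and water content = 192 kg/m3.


Cement = water / (w/c)
= 192 / 0.43
= 446.5 kg/m3

446.5


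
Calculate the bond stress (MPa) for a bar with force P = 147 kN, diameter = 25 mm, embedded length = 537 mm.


u = P / (pi * db * ld)
= 147 * 1000 / (pi * 25 * 537)
= 3.485 MPa

3.485


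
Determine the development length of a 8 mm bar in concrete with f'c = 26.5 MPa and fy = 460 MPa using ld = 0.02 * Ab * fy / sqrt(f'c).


Ab = pi * 8^2 / 4 = 50.265 mm2
ld = 0.02 * 50.265 * 460 / sqrt(26.5)
= 89.8 mm

89.8


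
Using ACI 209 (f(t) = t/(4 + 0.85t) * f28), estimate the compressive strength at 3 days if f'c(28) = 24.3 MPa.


f(3) = 3 / (4 + 0.85 * 3) * 24.3
= 3 / 6.55 * 24.3
= 11.13 MPa

11.13


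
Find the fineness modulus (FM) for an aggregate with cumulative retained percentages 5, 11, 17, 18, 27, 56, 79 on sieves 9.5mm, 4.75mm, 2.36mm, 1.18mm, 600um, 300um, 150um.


FM = sum(cumulative % retained) / 100
= 213 / 100
= 2.13

2.13


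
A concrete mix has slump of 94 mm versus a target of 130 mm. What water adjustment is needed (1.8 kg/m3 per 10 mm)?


Difference = 130 - 94 = 36 mm
Water adjustment = 36 * 1.8 / 10 = 6.5 kg/m3

6.5


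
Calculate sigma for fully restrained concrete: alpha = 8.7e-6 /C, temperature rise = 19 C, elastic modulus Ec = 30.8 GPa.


sigma = alpha * dT * Ec
= 8.7e-6 * 19 * 30.8 * 1000
= 5.091 MPa

5.091


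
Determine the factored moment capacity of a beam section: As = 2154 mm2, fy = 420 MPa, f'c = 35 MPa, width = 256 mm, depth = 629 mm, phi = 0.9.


a = As * fy / (0.85 * f'c * b)
= 2154 * 420 / (0.85 * 35 * 256)
= 118.7868 mm
Mn = As * fy * (d - a/2) / 10^6
= 515.3117 kN-m
phi*Mn = 0.9 * 515.3117 = 463.78 kN-m

463.78


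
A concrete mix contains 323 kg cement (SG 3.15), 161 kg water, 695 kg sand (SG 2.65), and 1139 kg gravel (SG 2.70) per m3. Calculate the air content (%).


Vol cement = 323 / (3.15 * 1000) = 0.10254 m3
Vol water = 161 / 1000 = 0.161 m3
Vol sand = 695 / (2.65 * 1000) = 0.262264 m3
Vol gravel = 1139 / (2.70 * 1000) = 0.421852 m3
Total solid + water volume = 0.947656 m3
Air = (1 - 0.947656) * 100 = 5.23%

5.23


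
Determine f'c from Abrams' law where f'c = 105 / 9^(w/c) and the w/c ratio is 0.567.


f'c = 105 / 9^0.567
= 105 / 3.476
= 30.21 MPa

30.21


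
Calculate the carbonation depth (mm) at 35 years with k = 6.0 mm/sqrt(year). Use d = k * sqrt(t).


depth = k * sqrt(t)
= 6.0 * sqrt(35)
= 35.5 mm

35.5


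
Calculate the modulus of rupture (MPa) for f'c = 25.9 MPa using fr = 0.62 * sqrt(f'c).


fr = 0.62 * sqrt(25.9)
= 3.155 MPa

3.155


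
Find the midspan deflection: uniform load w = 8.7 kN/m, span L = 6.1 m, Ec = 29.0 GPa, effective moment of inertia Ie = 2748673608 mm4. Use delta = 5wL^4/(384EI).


Convert: L = 6.1 m = 6100 mm, Ec = 29.0 GPa = 29000 MPa
delta = 5 * 8.7 * 6100^4 / (384 * 29000 * 2748673608)
= 1.97 mm

1.97


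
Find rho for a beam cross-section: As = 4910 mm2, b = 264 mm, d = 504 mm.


rho = As / (b * d)
= 4910 / (264 * 504)
= 0.0369

0.0369


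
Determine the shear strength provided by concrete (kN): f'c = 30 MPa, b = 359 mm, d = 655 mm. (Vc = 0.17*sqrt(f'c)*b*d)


Vc = 0.17 * sqrt(30) * 359 * 655 / 1000
= 218.95 kN

218.95


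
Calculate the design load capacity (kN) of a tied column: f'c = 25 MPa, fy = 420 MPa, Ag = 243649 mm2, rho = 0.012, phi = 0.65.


Ast = rho * Ag = 0.012 * 243649 = 2923.788 mm2
phi*Pn = 0.65 * 0.80 * (0.85 * 25 * (243649 - 2923.788) + 420 * 2923.788) / 1000
= 3298.57 kN

3298.57


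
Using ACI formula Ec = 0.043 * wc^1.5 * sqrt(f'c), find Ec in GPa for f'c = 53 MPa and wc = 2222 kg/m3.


Ec = 0.043 * 2222^1.5 * sqrt(53) / 1000
= 32.79 GPa

32.79


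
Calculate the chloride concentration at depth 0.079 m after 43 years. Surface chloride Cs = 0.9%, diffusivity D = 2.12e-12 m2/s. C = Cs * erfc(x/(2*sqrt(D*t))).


t_seconds = 43 * 365.25 * 24 * 3600 = 1356976800.0 s
arg = 0.079 / (2 * sqrt(2.12e-12 * 1356976800.0))
= 0.7364
erfc(0.7364) = 0.2976
C = 0.9 * 0.2976 = 0.2679%

0.2679


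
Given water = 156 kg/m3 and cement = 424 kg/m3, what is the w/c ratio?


w/c = water / cement
w/c = 156 / 424 = 0.368

0.368


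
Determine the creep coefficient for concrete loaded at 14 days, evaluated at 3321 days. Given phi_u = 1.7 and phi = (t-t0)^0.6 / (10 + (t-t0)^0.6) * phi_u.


dt = 3321 - 14 = 3307
phi = 3307^0.6 / (10 + 3307^0.6) * 1.7
= 1.578

1.578


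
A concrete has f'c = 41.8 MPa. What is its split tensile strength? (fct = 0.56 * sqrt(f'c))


fct = 0.56 * sqrt(41.8)
= 0.56 * 6.465
= 3.621 MPa

3.621


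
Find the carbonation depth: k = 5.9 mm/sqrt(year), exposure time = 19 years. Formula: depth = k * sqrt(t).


depth = k * sqrt(t)
= 5.9 * sqrt(19)
= 25.72 mm

25.72


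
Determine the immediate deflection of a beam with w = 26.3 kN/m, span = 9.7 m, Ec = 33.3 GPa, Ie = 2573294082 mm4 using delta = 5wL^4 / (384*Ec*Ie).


Convert: L = 9.7 m = 9700 mm, Ec = 33.3 GPa = 33300 MPa
delta = 5 * 26.3 * 9700^4 / (384 * 33300 * 2573294082)
= 35.38 mm

35.38


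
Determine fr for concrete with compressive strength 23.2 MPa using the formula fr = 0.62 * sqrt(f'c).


fr = 0.62 * sqrt(23.2)
= 2.986 MPa

2.986


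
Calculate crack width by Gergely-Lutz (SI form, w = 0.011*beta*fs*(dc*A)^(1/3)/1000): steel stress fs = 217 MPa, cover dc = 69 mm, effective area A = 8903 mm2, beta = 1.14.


w = 0.011 * beta * fs * (dc * A)^(1/3) / 1000
= 0.011 * 1.14 * 217 * (69 * 8903)^(1/3) / 1000
= 0.231 mm

0.231


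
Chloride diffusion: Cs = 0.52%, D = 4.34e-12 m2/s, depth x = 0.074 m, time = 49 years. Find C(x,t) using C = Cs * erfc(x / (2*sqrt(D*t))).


t_seconds = 49 * 365.25 * 24 * 3600 = 1546322400.0 s
arg = 0.074 / (2 * sqrt(4.34e-12 * 1546322400.0))
= 0.4517
erfc(0.4517) = 0.523
C = 0.52 * 0.523 = 0.272%

0.272


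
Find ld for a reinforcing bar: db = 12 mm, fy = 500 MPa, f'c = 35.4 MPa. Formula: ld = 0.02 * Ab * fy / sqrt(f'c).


Ab = pi * 12^2 / 4 = 113.097 mm2
ld = 0.02 * 113.097 * 500 / sqrt(35.4)
= 190.1 mm

190.1


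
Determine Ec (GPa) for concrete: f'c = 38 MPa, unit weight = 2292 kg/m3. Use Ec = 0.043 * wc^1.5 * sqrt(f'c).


Ec = 0.043 * 2292^1.5 * sqrt(38) / 1000
= 29.09 GPa

29.09


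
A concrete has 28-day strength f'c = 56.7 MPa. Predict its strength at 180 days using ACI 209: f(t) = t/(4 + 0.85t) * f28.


f(180) = 180 / (4 + 0.85 * 180) * 56.7
= 180 / 157.0 * 56.7
= 65.01 MPa

65.01


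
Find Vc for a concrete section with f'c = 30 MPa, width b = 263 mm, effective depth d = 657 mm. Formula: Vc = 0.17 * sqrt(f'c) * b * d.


Vc = 0.17 * sqrt(30) * 263 * 657 / 1000
= 160.89 kN

160.89


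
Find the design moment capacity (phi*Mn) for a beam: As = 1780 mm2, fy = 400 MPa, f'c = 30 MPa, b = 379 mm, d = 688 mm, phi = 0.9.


a = As * fy / (0.85 * f'c * b)
= 1780 * 400 / (0.85 * 30 * 379)
= 73.6717 mm
Mn = As * fy * (d - a/2) / 10^6
= 463.6289 kN-m
phi*Mn = 0.9 * 463.6289 = 417.27 kN-m

417.27


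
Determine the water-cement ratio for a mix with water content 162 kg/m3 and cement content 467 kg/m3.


w/c = water / cement
w/c = 162 / 467 = 0.347

0.347


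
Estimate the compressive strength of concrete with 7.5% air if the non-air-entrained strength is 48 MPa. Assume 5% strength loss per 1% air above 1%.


Strength loss = (7.5 - 1) * 5 = 32.5%
f'c = 48 * (1 - 32.5/100)
= 32.4 MPa

32.4


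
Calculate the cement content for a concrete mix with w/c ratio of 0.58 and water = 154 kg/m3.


Cement = water / (w/c)
= 154 / 0.58
= 265.5 kg/m3

265.5


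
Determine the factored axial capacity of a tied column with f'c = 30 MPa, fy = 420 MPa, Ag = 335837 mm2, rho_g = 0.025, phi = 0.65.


Ast = rho * Ag = 0.025 * 335837 = 8395.925 mm2
phi*Pn = 0.65 * 0.80 * (0.85 * 30 * (335837 - 8395.925) + 420 * 8395.925) / 1000
= 6175.54 kN

6175.54


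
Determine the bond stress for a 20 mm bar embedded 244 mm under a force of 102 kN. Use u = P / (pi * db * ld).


u = P / (pi * db * ld)
= 102 * 1000 / (pi * 20 * 244)
= 6.653 MPa

6.653


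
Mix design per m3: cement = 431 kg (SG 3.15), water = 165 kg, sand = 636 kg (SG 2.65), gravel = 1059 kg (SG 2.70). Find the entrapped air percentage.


Vol cement = 431 / (3.15 * 1000) = 0.136825 m3
Vol water = 165 / 1000 = 0.165 m3
Vol sand = 636 / (2.65 * 1000) = 0.24 m3
Vol gravel = 1059 / (2.70 * 1000) = 0.392222 m3
Total solid + water volume = 0.934048 m3
Air = (1 - 0.934048) * 100 = 6.6%

6.6


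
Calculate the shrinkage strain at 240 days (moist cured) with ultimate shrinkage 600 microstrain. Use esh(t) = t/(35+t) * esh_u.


esh(240) = 240 / (35 + 240) * 600
= 240 / 275 * 600
= 523.6 microstrain

523.6


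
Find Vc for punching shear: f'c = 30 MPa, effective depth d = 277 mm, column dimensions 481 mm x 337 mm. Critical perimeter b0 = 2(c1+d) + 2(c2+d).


b0 = 2*(481 + 277) + 2*(337 + 277) = 2744 mm
Vc = 0.33 * sqrt(30) * 2744 * 277 / 1000
= 1373.85 kN

1373.85


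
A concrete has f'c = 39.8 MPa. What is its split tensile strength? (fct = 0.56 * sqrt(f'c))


fct = 0.56 * sqrt(39.8)
= 0.56 * 6.309
= 3.533 MPa

3.533


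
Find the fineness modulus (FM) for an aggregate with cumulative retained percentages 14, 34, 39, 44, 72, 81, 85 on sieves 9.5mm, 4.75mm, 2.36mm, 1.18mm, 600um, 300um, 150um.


FM = sum(cumulative % retained) / 100
= 369 / 100
= 3.69

3.69


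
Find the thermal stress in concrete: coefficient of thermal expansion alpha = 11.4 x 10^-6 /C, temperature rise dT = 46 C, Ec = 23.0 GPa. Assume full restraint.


sigma = alpha * dT * Ec
= 11.4e-6 * 46 * 23.0 * 1000
= 12.061 MPa

12.061


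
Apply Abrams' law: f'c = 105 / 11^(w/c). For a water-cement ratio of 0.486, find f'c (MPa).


f'c = 105 / 11^0.486
= 105 / 3.207
= 32.74 MPa

32.74


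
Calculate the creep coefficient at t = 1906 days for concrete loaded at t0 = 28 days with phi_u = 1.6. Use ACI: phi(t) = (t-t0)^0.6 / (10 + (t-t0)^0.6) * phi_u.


dt = 1906 - 28 = 1878
phi = 1878^0.6 / (10 + 1878^0.6) * 1.6
= 1.443

1.443


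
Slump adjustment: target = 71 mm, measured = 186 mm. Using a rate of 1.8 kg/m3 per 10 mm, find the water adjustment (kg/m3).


Difference = 71 - 186 = -115 mm
Water adjustment = -115 * 1.8 / 10 = -20.7 kg/m3

-20.7


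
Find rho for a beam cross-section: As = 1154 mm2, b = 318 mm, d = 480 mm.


rho = As / (b * d)
= 1154 / (318 * 480)
= 0.0076

0.0076


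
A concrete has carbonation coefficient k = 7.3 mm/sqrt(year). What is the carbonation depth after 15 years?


depth = k * sqrt(t)
= 7.3 * sqrt(15)
= 28.27 mm

28.27


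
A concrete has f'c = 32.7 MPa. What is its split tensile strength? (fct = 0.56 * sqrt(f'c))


fct = 0.56 * sqrt(32.7)
= 0.56 * 5.718
= 3.202 MPa

3.202


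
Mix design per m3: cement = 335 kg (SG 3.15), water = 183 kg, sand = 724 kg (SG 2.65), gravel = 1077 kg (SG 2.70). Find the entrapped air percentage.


Vol cement = 335 / (3.15 * 1000) = 0.106349 m3
Vol water = 183 / 1000 = 0.183 m3
Vol sand = 724 / (2.65 * 1000) = 0.273208 m3
Vol gravel = 1077 / (2.70 * 1000) = 0.398889 m3
Total solid + water volume = 0.961446 m3
Air = (1 - 0.961446) * 100 = 3.86%

3.86


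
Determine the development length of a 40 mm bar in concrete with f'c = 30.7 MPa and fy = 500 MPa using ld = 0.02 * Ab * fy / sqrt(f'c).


Ab = pi * 40^2 / 4 = 1256.637 mm2
ld = 0.02 * 1256.637 * 500 / sqrt(30.7)
= 2268.0 mm

2268.0


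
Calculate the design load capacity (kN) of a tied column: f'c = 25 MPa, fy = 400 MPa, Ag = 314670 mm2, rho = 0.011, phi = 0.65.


Ast = rho * Ag = 0.011 * 314670 = 3461.37 mm2
phi*Pn = 0.65 * 0.80 * (0.85 * 25 * (314670 - 3461.37) + 400 * 3461.37) / 1000
= 4158.82 kN

4158.82


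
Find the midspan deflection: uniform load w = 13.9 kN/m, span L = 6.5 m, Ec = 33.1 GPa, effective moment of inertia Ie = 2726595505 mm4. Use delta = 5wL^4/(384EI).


Convert: L = 6.5 m = 6500 mm, Ec = 33.1 GPa = 33100 MPa
delta = 5 * 13.9 * 6500^4 / (384 * 33100 * 2726595505)
= 3.58 mm

3.58


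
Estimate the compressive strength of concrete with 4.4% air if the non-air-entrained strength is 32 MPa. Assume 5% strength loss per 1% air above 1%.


Strength loss = (4.4 - 1) * 5 = 17.0%
f'c = 32 * (1 - 17.0/100)
= 26.56 MPa

26.56


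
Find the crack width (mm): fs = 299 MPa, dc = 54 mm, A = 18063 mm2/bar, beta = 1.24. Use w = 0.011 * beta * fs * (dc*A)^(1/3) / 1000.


w = 0.011 * beta * fs * (dc * A)^(1/3) / 1000
= 0.011 * 1.24 * 299 * (54 * 18063)^(1/3) / 1000
= 0.404 mm

0.404


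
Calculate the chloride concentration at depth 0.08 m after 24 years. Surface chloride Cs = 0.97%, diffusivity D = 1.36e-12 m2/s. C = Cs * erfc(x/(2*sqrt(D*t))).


t_seconds = 24 * 365.25 * 24 * 3600 = 757382400.0 s
arg = 0.08 / (2 * sqrt(1.36e-12 * 757382400.0))
= 1.2463
erfc(1.2463) = 0.078
C = 0.97 * 0.078 = 0.0756%

0.0756


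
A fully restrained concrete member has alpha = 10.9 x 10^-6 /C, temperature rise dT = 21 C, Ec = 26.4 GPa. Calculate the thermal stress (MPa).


sigma = alpha * dT * Ec
= 10.9e-6 * 21 * 26.4 * 1000
= 6.043 MPa

6.043


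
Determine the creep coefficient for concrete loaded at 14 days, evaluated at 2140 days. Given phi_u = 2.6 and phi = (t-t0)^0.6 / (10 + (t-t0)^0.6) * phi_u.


dt = 2140 - 14 = 2126
phi = 2126^0.6 / (10 + 2126^0.6) * 2.6
= 2.362

2.362


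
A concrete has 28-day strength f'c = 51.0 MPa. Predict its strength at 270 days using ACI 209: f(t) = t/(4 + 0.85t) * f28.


f(270) = 270 / (4 + 0.85 * 270) * 51.0
= 270 / 233.5 * 51.0
= 58.97 MPa

58.97


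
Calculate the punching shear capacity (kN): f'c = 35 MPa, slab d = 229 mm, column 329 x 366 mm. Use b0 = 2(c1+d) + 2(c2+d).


b0 = 2*(329 + 229) + 2*(366 + 229) = 2306 mm
Vc = 0.33 * sqrt(35) * 2306 * 229 / 1000
= 1030.96 kN

1030.96


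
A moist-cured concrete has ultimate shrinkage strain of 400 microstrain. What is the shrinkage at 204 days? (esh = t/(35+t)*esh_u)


esh(204) = 204 / (35 + 204) * 400
= 204 / 239 * 400
= 341.4 microstrain

341.4


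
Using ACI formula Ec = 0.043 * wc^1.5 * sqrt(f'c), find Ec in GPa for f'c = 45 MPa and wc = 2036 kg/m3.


Ec = 0.043 * 2036^1.5 * sqrt(45) / 1000
= 26.5 GPa

26.5


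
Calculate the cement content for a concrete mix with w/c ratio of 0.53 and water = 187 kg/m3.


Cement = water / (w/c)
= 187 / 0.53
= 352.8 kg/m3

352.8


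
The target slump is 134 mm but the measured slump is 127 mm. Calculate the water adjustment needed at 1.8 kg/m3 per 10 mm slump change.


Difference = 134 - 127 = 7 mm
Water adjustment = 7 * 1.8 / 10 = 1.3 kg/m3

1.3


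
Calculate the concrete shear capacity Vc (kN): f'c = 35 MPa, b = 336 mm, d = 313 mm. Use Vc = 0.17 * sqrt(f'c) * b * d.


Vc = 0.17 * sqrt(35) * 336 * 313 / 1000
= 105.77 kN

105.77


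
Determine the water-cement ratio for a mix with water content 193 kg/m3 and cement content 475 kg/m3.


w/c = water / cement
w/c = 193 / 475 = 0.406

0.406


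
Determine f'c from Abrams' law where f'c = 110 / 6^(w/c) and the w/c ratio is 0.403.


f'c = 110 / 6^0.403
= 110 / 2.059
= 53.43 MPa

53.43


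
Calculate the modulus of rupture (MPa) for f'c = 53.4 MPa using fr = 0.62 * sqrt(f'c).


fr = 0.62 * sqrt(53.4)
= 4.531 MPa

4.531


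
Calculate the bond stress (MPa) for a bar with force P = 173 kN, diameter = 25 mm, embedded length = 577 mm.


u = P / (pi * db * ld)
= 173 * 1000 / (pi * 25 * 577)
= 3.818 MPa

3.818


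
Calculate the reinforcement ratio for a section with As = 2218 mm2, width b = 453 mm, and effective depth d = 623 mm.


rho = As / (b * d)
= 2218 / (453 * 623)
= 0.0079

0.0079


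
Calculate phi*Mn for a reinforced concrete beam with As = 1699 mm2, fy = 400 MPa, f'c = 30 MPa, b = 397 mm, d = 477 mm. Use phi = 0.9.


a = As * fy / (0.85 * f'c * b)
= 1699 * 400 / (0.85 * 30 * 397)
= 67.1309 mm
Mn = As * fy * (d - a/2) / 10^6
= 301.3581 kN-m
phi*Mn = 0.9 * 301.3581 = 271.22 kN-m

271.22


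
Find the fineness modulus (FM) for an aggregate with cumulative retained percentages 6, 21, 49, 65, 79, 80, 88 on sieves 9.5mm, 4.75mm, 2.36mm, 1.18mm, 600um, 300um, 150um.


FM = sum(cumulative % retained) / 100
= 388 / 100
= 3.88

3.88


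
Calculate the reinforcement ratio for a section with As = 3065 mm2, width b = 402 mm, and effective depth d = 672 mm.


rho = As / (b * d)
= 3065 / (402 * 672)
= 0.0113

0.0113


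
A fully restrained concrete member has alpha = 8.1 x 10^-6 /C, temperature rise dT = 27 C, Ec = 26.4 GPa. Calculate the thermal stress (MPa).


sigma = alpha * dT * Ec
= 8.1e-6 * 27 * 26.4 * 1000
= 5.774 MPa

5.774


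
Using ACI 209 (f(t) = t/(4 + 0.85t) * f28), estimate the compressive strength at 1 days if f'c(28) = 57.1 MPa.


f(1) = 1 / (4 + 0.85 * 1) * 57.1
= 1 / 4.85 * 57.1
= 11.77 MPa

11.77


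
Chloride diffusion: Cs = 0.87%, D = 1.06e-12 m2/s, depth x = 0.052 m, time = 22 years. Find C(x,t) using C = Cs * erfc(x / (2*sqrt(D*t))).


t_seconds = 22 * 365.25 * 24 * 3600 = 694267200.0 s
arg = 0.052 / (2 * sqrt(1.06e-12 * 694267200.0))
= 0.9584
erfc(0.9584) = 0.1753
C = 0.87 * 0.1753 = 0.1525%

0.1525


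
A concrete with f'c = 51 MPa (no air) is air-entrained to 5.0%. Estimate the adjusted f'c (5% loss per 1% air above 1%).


Strength loss = (5.0 - 1) * 5 = 20.0%
f'c = 51 * (1 - 20.0/100)
= 40.8 MPa

40.8


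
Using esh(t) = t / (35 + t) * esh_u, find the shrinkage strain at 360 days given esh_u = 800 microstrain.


esh(360) = 360 / (35 + 360) * 800
= 360 / 395 * 800
= 729.1 microstrain

729.1


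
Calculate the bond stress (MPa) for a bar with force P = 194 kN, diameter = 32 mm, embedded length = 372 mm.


u = P / (pi * db * ld)
= 194 * 1000 / (pi * 32 * 372)
= 5.188 MPa

5.188


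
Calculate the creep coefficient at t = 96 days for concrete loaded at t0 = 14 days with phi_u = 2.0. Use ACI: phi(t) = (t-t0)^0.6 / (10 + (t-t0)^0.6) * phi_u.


dt = 96 - 14 = 82
phi = 82^0.6 / (10 + 82^0.6) * 2.0
= 1.169

1.169


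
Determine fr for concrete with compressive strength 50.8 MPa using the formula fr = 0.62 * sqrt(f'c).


fr = 0.62 * sqrt(50.8)
= 4.419 MPa

4.419


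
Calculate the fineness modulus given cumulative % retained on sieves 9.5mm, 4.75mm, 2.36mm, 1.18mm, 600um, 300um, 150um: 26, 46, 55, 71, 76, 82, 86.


FM = sum(cumulative % retained) / 100
= 442 / 100
= 4.42

4.42


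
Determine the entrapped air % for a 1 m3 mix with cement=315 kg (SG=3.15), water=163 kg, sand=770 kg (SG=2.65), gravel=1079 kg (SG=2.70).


Vol cement = 315 / (3.15 * 1000) = 0.1 m3
Vol water = 163 / 1000 = 0.163 m3
Vol sand = 770 / (2.65 * 1000) = 0.290566 m3
Vol gravel = 1079 / (2.70 * 1000) = 0.39963 m3
Total solid + water volume = 0.953196 m3
Air = (1 - 0.953196) * 100 = 4.68%

4.68


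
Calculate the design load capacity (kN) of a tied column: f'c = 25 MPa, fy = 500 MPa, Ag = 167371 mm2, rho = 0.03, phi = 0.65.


Ast = rho * Ag = 0.03 * 167371 = 5021.13 mm2
phi*Pn = 0.65 * 0.80 * (0.85 * 25 * (167371 - 5021.13) + 500 * 5021.13) / 1000
= 3099.46 kN

3099.46


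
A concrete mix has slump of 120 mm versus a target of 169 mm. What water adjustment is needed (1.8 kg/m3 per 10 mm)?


Difference = 169 - 120 = 49 mm
Water adjustment = 49 * 1.8 / 10 = 8.8 kg/m3

8.8


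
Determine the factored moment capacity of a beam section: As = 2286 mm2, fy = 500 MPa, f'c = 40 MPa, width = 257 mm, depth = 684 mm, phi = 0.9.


a = As * fy / (0.85 * f'c * b)
= 2286 * 500 / (0.85 * 40 * 257)
= 130.808 mm
Mn = As * fy * (d - a/2) / 10^6
= 707.0552 kN-m
phi*Mn = 0.9 * 707.0552 = 636.35 kN-m

636.35


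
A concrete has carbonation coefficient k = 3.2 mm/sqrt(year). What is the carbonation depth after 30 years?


depth = k * sqrt(t)
= 3.2 * sqrt(30)
= 17.53 mm

17.53


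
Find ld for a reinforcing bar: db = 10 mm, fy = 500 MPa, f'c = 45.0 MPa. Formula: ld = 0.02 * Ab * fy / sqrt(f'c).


Ab = pi * 10^2 / 4 = 78.54 mm2
ld = 0.02 * 78.54 * 500 / sqrt(45.0)
= 117.1 mm

117.1


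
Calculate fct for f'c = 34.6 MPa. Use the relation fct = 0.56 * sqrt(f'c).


fct = 0.56 * sqrt(34.6)
= 0.56 * 5.882
= 3.294 MPa

3.294


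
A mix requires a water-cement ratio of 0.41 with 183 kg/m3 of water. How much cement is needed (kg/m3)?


Cement = water / (w/c)
= 183 / 0.41
= 446.3 kg/m3

446.3


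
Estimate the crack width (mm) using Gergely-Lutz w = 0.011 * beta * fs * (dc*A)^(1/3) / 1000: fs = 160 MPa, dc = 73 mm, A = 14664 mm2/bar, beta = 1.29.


w = 0.011 * beta * fs * (dc * A)^(1/3) / 1000
= 0.011 * 1.29 * 160 * (73 * 14664)^(1/3) / 1000
= 0.232 mm

0.232


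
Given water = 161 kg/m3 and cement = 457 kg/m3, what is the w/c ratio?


w/c = water / cement
w/c = 161 / 457 = 0.352

0.352


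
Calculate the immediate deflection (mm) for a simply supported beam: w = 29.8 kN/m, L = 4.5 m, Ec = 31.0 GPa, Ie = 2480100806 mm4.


Convert: L = 4.5 m = 4500 mm, Ec = 31.0 GPa = 31000 MPa
delta = 5 * 29.8 * 4500^4 / (384 * 31000 * 2480100806)
= 2.07 mm

2.07


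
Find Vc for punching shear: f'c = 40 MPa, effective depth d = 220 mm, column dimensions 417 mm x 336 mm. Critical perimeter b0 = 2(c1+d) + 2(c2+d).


b0 = 2*(417 + 220) + 2*(336 + 220) = 2386 mm
Vc = 0.33 * sqrt(40) * 2386 * 220 / 1000
= 1095.56 kN

1095.56


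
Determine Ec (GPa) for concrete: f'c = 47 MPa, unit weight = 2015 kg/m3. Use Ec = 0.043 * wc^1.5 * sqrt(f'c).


Ec = 0.043 * 2015^1.5 * sqrt(47) / 1000
= 26.66 GPa

26.66


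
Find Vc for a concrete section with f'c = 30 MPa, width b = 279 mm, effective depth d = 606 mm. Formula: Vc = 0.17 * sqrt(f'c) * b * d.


Vc = 0.17 * sqrt(30) * 279 * 606 / 1000
= 157.43 kN

157.43


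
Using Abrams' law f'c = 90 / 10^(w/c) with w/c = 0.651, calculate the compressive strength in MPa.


f'c = 90 / 10^0.651
= 90 / 4.477
= 20.1 MPa

20.1


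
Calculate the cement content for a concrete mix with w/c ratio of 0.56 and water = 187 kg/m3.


Cement = water / (w/c)
= 187 / 0.56
= 333.9 kg/m3

333.9


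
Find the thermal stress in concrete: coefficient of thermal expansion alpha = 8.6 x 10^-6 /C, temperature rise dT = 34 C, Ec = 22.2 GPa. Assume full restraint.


sigma = alpha * dT * Ec
= 8.6e-6 * 34 * 22.2 * 1000
= 6.491 MPa

6.491


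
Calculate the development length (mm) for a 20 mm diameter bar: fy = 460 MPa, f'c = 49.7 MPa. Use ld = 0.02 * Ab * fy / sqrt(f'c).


Ab = pi * 20^2 / 4 = 314.159 mm2
ld = 0.02 * 314.159 * 460 / sqrt(49.7)
= 410.0 mm

410.0


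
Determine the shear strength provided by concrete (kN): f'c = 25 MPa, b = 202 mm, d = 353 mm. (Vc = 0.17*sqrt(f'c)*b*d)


Vc = 0.17 * sqrt(25) * 202 * 353 / 1000
= 60.61 kN

60.61


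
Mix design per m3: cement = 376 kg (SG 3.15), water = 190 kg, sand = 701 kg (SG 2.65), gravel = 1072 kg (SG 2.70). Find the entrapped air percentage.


Vol cement = 376 / (3.15 * 1000) = 0.119365 m3
Vol water = 190 / 1000 = 0.19 m3
Vol sand = 701 / (2.65 * 1000) = 0.264528 m3
Vol gravel = 1072 / (2.70 * 1000) = 0.397037 m3
Total solid + water volume = 0.97093 m3
Air = (1 - 0.97093) * 100 = 2.91%

2.91


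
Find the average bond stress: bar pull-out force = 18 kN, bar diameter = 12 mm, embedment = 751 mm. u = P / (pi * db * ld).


u = P / (pi * db * ld)
= 18 * 1000 / (pi * 12 * 751)
= 0.636 MPa

0.636


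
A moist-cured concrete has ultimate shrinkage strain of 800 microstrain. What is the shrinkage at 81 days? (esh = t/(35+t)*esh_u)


esh(81) = 81 / (35 + 81) * 800
= 81 / 116 * 800
= 558.6 microstrain

558.6


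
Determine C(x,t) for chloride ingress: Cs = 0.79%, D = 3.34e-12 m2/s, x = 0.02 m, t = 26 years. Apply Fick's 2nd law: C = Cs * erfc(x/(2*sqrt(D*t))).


t_seconds = 26 * 365.25 * 24 * 3600 = 820497600.0 s
arg = 0.02 / (2 * sqrt(3.34e-12 * 820497600.0))
= 0.191
erfc(0.191) = 0.787
C = 0.79 * 0.787 = 0.6218%

0.6218


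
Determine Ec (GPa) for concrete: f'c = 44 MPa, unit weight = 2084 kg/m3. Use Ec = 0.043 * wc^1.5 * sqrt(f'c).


Ec = 0.043 * 2084^1.5 * sqrt(44) / 1000
= 27.14 GPa

27.14


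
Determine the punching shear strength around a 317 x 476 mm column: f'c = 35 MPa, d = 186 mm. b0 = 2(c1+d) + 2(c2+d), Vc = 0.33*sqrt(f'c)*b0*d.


b0 = 2*(317 + 186) + 2*(476 + 186) = 2330 mm
Vc = 0.33 * sqrt(35) * 2330 * 186 / 1000
= 846.09 kN

846.09


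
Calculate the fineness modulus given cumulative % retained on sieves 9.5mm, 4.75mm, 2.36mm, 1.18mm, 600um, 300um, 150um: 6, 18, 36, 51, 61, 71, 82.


FM = sum(cumulative % retained) / 100
= 325 / 100
= 3.25

3.25


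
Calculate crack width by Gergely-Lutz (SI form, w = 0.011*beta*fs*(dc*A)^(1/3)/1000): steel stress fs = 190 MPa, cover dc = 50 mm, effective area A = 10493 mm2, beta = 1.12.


w = 0.011 * beta * fs * (dc * A)^(1/3) / 1000
= 0.011 * 1.12 * 190 * (50 * 10493)^(1/3) / 1000
= 0.189 mm

0.189


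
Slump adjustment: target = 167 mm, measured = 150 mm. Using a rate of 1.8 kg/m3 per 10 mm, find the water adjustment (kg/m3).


Difference = 167 - 150 = 17 mm
Water adjustment = 17 * 1.8 / 10 = 3.1 kg/m3

3.1


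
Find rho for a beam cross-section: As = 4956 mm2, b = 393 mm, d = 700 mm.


rho = As / (b * d)
= 4956 / (393 * 700)
= 0.018

0.018


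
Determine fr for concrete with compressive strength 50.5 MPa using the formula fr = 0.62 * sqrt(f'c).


fr = 0.62 * sqrt(50.5)
= 4.406 MPa

4.406


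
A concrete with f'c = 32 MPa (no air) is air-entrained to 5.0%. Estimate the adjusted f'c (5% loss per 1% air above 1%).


Strength loss = (5.0 - 1) * 5 = 20.0%
f'c = 32 * (1 - 20.0/100)
= 25.6 MPa

25.6


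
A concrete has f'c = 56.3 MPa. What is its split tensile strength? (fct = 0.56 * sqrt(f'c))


fct = 0.56 * sqrt(56.3)
= 0.56 * 7.503
= 4.202 MPa

4.202


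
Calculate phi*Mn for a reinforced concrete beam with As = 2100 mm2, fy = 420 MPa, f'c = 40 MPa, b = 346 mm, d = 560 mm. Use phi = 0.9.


a = As * fy / (0.85 * f'c * b)
= 2100 * 420 / (0.85 * 40 * 346)
= 74.9745 mm
Mn = As * fy * (d - a/2) / 10^6
= 460.8562 kN-m
phi*Mn = 0.9 * 460.8562 = 414.77 kN-m

414.77


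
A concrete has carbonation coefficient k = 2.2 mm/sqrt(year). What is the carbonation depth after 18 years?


depth = k * sqrt(t)
= 2.2 * sqrt(18)
= 9.33 mm

9.33


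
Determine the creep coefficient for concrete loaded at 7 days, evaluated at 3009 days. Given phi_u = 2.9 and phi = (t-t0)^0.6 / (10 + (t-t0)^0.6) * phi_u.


dt = 3009 - 7 = 3002
phi = 3002^0.6 / (10 + 3002^0.6) * 2.9
= 2.68

2.68


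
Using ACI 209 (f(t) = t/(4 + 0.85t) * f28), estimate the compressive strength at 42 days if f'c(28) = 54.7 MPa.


f(42) = 42 / (4 + 0.85 * 42) * 54.7
= 42 / 39.7 * 54.7
= 57.87 MPa

57.87


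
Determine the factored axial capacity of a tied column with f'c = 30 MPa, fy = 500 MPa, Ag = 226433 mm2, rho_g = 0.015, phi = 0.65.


Ast = rho * Ag = 0.015 * 226433 = 3396.495 mm2
phi*Pn = 0.65 * 0.80 * (0.85 * 30 * (226433 - 3396.495) + 500 * 3396.495) / 1000
= 3840.55 kN

3840.55


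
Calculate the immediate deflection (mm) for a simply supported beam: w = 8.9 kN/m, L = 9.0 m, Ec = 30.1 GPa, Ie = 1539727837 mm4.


Convert: L = 9.0 m = 9000 mm, Ec = 30.1 GPa = 30100 MPa
delta = 5 * 8.9 * 9000^4 / (384 * 30100 * 1539727837)
= 16.41 mm

16.41


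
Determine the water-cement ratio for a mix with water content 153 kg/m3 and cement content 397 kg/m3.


w/c = water / cement
w/c = 153 / 397 = 0.385

0.385


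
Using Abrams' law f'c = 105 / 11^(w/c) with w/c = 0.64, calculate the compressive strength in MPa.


f'c = 105 / 11^0.64
= 105 / 4.64
= 22.63 MPa

22.63


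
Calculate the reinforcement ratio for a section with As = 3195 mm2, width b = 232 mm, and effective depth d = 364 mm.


rho = As / (b * d)
= 3195 / (232 * 364)
= 0.0378

0.0378


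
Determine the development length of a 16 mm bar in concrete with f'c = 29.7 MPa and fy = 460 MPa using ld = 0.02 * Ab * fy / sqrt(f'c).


Ab = pi * 16^2 / 4 = 201.062 mm2
ld = 0.02 * 201.062 * 460 / sqrt(29.7)
= 339.4 mm

339.4


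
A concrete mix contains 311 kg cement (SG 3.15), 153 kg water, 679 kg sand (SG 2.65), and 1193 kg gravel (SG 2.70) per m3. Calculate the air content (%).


Vol cement = 311 / (3.15 * 1000) = 0.09873 m3
Vol water = 153 / 1000 = 0.153 m3
Vol sand = 679 / (2.65 * 1000) = 0.256226 m3
Vol gravel = 1193 / (2.70 * 1000) = 0.441852 m3
Total solid + water volume = 0.949808 m3
Air = (1 - 0.949808) * 100 = 5.02%

5.02


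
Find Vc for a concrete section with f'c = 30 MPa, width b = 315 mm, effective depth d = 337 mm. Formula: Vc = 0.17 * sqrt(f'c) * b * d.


Vc = 0.17 * sqrt(30) * 315 * 337 / 1000
= 98.84 kN

98.84


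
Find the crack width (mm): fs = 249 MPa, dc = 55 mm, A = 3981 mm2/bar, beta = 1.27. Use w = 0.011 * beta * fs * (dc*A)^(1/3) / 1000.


w = 0.011 * beta * fs * (dc * A)^(1/3) / 1000
= 0.011 * 1.27 * 249 * (55 * 3981)^(1/3) / 1000
= 0.21 mm

0.21


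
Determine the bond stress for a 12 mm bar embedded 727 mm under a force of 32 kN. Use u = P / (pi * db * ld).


u = P / (pi * db * ld)
= 32 * 1000 / (pi * 12 * 727)
= 1.168 MPa

1.168


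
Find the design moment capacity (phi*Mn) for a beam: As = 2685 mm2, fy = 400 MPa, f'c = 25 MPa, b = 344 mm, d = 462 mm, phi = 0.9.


a = As * fy / (0.85 * f'c * b)
= 2685 * 400 / (0.85 * 25 * 344)
= 146.922 mm
Mn = As * fy * (d - a/2) / 10^6
= 417.2909 kN-m
phi*Mn = 0.9 * 417.2909 = 375.56 kN-m

375.56


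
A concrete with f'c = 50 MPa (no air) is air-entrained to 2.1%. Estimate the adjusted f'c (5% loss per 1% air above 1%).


Strength loss = (2.1 - 1) * 5 = 5.5%
f'c = 50 * (1 - 5.5/100)
= 47.25 MPa

47.25


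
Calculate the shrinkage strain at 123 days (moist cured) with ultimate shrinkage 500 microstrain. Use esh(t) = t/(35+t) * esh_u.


esh(123) = 123 / (35 + 123) * 500
= 123 / 158 * 500
= 389.2 microstrain

389.2


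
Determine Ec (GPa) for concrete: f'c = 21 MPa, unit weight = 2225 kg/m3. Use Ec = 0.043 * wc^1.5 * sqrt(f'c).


Ec = 0.043 * 2225^1.5 * sqrt(21) / 1000
= 20.68 GPa

20.68


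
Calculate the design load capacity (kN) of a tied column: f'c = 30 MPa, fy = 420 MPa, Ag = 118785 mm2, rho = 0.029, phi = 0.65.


Ast = rho * Ag = 0.029 * 118785 = 3444.765 mm2
phi*Pn = 0.65 * 0.80 * (0.85 * 30 * (118785 - 3444.765) + 420 * 3444.765) / 1000
= 2281.75 kN

2281.75


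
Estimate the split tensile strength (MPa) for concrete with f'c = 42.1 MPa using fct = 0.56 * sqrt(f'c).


fct = 0.56 * sqrt(42.1)
= 0.56 * 6.488
= 3.634 MPa

3.634


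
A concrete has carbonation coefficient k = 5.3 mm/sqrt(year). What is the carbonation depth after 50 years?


depth = k * sqrt(t)
= 5.3 * sqrt(50)
= 37.48 mm

37.48


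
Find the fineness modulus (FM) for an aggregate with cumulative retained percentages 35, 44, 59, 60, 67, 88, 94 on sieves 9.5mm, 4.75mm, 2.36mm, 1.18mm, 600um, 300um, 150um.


FM = sum(cumulative % retained) / 100
= 447 / 100
= 4.47

4.47


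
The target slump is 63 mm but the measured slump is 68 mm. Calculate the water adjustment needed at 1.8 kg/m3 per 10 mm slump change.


Difference = 63 - 68 = -5 mm
Water adjustment = -5 * 1.8 / 10 = -0.9 kg/m3

-0.9


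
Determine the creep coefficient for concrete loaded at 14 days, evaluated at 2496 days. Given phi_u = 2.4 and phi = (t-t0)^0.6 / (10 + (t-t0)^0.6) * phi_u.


dt = 2496 - 14 = 2482
phi = 2482^0.6 / (10 + 2482^0.6) * 2.4
= 2.198

2.198


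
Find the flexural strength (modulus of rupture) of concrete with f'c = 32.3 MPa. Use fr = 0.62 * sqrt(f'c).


fr = 0.62 * sqrt(32.3)
= 3.524 MPa

3.524


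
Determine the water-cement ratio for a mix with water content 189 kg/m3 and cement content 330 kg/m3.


w/c = water / cement
w/c = 189 / 330 = 0.573

0.573


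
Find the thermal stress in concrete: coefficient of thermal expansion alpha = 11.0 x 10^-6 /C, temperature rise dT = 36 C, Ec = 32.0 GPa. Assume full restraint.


sigma = alpha * dT * Ec
= 11.0e-6 * 36 * 32.0 * 1000
= 12.672 MPa

12.672


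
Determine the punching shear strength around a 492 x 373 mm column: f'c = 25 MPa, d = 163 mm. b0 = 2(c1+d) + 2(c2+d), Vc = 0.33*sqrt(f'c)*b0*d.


b0 = 2*(492 + 163) + 2*(373 + 163) = 2382 mm
Vc = 0.33 * sqrt(25) * 2382 * 163 / 1000
= 640.64 kN

640.64


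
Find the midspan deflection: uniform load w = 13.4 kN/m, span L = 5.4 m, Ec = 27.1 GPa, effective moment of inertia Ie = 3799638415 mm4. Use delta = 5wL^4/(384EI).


Convert: L = 5.4 m = 5400 mm, Ec = 27.1 GPa = 27100 MPa
delta = 5 * 13.4 * 5400^4 / (384 * 27100 * 3799638415)
= 1.44 mm

1.44


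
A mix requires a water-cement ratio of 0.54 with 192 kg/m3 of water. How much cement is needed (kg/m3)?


Cement = water / (w/c)
= 192 / 0.54
= 355.6 kg/m3

355.6


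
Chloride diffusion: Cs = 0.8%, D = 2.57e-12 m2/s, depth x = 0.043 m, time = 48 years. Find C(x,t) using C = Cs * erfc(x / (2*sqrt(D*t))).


t_seconds = 48 * 365.25 * 24 * 3600 = 1514764800.0 s
arg = 0.043 / (2 * sqrt(2.57e-12 * 1514764800.0))
= 0.3446
erfc(0.3446) = 0.626
C = 0.8 * 0.626 = 0.5008%

0.5008


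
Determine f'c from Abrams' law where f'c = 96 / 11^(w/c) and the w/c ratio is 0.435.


f'c = 96 / 11^0.435
= 96 / 2.838
= 33.83 MPa

33.83


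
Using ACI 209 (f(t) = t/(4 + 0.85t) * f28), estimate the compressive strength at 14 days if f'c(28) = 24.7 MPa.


f(14) = 14 / (4 + 0.85 * 14) * 24.7
= 14 / 15.9 * 24.7
= 21.75 MPa

21.75


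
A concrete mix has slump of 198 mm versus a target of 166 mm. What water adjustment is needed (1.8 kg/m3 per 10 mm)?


Difference = 166 - 198 = -32 mm
Water adjustment = -32 * 1.8 / 10 = -5.8 kg/m3

-5.8


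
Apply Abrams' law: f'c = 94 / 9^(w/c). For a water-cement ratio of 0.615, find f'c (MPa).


f'c = 94 / 9^0.615
= 94 / 3.862
= 24.34 MPa

24.34


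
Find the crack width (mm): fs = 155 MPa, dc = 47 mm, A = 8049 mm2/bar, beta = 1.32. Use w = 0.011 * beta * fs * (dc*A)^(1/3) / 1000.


w = 0.011 * beta * fs * (dc * A)^(1/3) / 1000
= 0.011 * 1.32 * 155 * (47 * 8049)^(1/3) / 1000
= 0.163 mm

0.163


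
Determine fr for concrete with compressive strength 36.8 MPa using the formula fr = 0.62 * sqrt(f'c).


fr = 0.62 * sqrt(36.8)
= 3.761 MPa

3.761


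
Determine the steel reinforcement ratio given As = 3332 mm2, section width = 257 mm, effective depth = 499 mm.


rho = As / (b * d)
= 3332 / (257 * 499)
= 0.026

0.026


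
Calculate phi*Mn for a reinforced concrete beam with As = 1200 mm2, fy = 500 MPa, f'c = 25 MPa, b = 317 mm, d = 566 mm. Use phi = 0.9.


a = As * fy / (0.85 * f'c * b)
= 1200 * 500 / (0.85 * 25 * 317)
= 89.0703 mm
Mn = As * fy * (d - a/2) / 10^6
= 312.8789 kN-m
phi*Mn = 0.9 * 312.8789 = 281.59 kN-m

281.59


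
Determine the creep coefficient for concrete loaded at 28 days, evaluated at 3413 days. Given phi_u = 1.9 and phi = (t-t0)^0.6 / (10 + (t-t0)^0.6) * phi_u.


dt = 3413 - 28 = 3385
phi = 3385^0.6 / (10 + 3385^0.6) * 1.9
= 1.765

1.765


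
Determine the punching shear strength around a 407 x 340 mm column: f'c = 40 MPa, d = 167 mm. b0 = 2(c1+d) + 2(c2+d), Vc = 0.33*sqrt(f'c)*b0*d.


b0 = 2*(407 + 167) + 2*(340 + 167) = 2162 mm
Vc = 0.33 * sqrt(40) * 2162 * 167 / 1000
= 753.56 kN

753.56


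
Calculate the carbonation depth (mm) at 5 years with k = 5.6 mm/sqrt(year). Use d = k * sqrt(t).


depth = k * sqrt(t)
= 5.6 * sqrt(5)
= 12.52 mm

12.52


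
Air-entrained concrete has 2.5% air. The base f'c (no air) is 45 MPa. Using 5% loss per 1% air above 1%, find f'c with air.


Strength loss = (2.5 - 1) * 5 = 7.5%
f'c = 45 * (1 - 7.5/100)
= 41.62 MPa

41.62


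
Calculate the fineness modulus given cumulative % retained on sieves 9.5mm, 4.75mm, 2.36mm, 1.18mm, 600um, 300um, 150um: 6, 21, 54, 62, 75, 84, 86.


FM = sum(cumulative % retained) / 100
= 388 / 100
= 3.88

3.88


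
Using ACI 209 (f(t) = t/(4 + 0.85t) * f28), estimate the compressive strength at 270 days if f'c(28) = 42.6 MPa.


f(270) = 270 / (4 + 0.85 * 270) * 42.6
= 270 / 233.5 * 42.6
= 49.26 MPa

49.26


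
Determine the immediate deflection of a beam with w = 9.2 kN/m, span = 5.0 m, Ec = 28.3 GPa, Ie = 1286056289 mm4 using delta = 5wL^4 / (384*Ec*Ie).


Convert: L = 5.0 m = 5000 mm, Ec = 28.3 GPa = 28300 MPa
delta = 5 * 9.2 * 5000^4 / (384 * 28300 * 1286056289)
= 2.06 mm

2.06


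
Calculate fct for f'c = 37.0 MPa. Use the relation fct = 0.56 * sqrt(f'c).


fct = 0.56 * sqrt(37.0)
= 0.56 * 6.083
= 3.406 MPa

3.406


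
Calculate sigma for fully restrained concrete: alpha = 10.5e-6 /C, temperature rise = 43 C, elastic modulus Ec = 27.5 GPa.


sigma = alpha * dT * Ec
= 10.5e-6 * 43 * 27.5 * 1000
= 12.416 MPa

12.416


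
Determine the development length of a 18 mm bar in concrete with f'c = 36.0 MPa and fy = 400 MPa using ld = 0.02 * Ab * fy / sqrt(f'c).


Ab = pi * 18^2 / 4 = 254.469 mm2
ld = 0.02 * 254.469 * 400 / sqrt(36.0)
= 339.3 mm

339.3


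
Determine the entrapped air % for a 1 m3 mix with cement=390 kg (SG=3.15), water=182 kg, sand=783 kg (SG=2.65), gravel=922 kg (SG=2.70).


Vol cement = 390 / (3.15 * 1000) = 0.12381 m3
Vol water = 182 / 1000 = 0.182 m3
Vol sand = 783 / (2.65 * 1000) = 0.295472 m3
Vol gravel = 922 / (2.70 * 1000) = 0.341481 m3
Total solid + water volume = 0.942763 m3
Air = (1 - 0.942763) * 100 = 5.72%

5.72


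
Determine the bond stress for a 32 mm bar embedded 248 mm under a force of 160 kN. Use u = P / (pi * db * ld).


u = P / (pi * db * ld)
= 160 * 1000 / (pi * 32 * 248)
= 6.418 MPa

6.418


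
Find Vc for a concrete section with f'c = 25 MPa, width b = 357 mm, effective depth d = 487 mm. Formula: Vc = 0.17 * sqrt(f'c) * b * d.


Vc = 0.17 * sqrt(25) * 357 * 487 / 1000
= 147.78 kN

147.78


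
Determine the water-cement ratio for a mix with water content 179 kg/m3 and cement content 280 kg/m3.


w/c = water / cement
w/c = 179 / 280 = 0.639

0.639


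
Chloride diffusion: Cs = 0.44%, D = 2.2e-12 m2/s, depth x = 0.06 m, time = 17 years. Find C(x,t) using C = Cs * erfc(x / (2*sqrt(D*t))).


t_seconds = 17 * 365.25 * 24 * 3600 = 536479200.0 s
arg = 0.06 / (2 * sqrt(2.2e-12 * 536479200.0))
= 0.8732
erfc(0.8732) = 0.2169
C = 0.44 * 0.2169 = 0.0954%

0.0954


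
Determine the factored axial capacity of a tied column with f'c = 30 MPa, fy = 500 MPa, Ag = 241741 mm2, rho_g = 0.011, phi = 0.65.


Ast = rho * Ag = 0.011 * 241741 = 2659.151 mm2
phi*Pn = 0.65 * 0.80 * (0.85 * 30 * (241741 - 2659.151) + 500 * 2659.151) / 1000
= 3861.6 kN

3861.6
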